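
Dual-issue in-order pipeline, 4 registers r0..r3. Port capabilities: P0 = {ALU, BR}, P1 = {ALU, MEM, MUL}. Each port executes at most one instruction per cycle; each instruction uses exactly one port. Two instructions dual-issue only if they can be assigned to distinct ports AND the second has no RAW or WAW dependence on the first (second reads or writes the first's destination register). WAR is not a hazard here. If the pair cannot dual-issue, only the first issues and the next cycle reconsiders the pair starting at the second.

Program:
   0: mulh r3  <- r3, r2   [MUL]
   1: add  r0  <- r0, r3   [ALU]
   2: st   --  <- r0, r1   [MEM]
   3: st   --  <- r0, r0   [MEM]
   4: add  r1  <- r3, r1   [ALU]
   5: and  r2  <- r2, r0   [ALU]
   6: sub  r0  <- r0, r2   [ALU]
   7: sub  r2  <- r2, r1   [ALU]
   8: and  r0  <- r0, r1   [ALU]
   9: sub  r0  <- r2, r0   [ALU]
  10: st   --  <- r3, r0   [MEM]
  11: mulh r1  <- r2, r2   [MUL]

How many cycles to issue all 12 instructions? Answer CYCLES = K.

[0] i0  mulh  -- RAW r3
[1] i1  add  -- RAW r0
[2] i2  st  -- no-port MEM/MEM
[3] i3,i4  st;add  -- dual
[4] i5  and  -- RAW r2
[5] i6,i7  sub;sub  -- dual
[6] i8  and  -- RAW+WAW r0
[7] i9  sub  -- RAW r0
[8] i10  st  -- no-port MEM/MUL
[9] i11  mulh  -- tail

CYCLES = 10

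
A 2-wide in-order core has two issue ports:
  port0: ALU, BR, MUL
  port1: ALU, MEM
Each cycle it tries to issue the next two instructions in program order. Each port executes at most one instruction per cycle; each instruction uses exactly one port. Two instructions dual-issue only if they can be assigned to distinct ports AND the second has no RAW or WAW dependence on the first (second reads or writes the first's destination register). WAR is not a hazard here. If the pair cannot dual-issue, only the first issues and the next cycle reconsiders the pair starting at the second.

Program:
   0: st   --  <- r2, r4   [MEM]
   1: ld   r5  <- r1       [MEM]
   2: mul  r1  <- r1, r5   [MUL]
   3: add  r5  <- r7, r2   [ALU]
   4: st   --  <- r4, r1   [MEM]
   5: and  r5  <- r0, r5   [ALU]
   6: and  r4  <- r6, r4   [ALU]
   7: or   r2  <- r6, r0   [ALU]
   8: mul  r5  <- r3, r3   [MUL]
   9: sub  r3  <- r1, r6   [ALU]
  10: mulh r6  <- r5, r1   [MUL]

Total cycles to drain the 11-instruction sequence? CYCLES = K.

0. st @i0  | no-port MEM/MEM
1. ld @i1  | RAW r5
2. mul/add @i2&i3  | dual
3. st/and @i4&i5  | dual
4. and/or @i6&i7  | dual
5. mul/sub @i8&i9  | dual
6. mulh @i10  | tail

CYCLES = 7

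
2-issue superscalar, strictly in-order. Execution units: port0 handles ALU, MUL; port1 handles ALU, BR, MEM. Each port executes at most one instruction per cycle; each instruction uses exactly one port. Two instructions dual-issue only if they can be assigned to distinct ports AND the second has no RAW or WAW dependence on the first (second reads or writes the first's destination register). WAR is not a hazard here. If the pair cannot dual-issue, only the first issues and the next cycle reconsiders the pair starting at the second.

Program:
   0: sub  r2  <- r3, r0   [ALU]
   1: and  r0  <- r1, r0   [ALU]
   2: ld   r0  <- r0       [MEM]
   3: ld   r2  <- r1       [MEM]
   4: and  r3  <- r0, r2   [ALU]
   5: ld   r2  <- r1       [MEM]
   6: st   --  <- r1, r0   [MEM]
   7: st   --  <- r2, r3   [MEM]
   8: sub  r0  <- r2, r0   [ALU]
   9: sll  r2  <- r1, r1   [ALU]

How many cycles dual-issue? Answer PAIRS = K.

0. sub.ALU and.ALU @i0&i1  | dual
1. ld.MEM @i2  | no-port MEM/MEM
2. ld.MEM @i3  | RAW r2
3. and.ALU ld.MEM @i4&i5  | dual
4. st.MEM @i6  | no-port MEM/MEM
5. st.MEM sub.ALU @i7&i8  | dual
6. sll.ALU @i9  | tail

PAIRS = 3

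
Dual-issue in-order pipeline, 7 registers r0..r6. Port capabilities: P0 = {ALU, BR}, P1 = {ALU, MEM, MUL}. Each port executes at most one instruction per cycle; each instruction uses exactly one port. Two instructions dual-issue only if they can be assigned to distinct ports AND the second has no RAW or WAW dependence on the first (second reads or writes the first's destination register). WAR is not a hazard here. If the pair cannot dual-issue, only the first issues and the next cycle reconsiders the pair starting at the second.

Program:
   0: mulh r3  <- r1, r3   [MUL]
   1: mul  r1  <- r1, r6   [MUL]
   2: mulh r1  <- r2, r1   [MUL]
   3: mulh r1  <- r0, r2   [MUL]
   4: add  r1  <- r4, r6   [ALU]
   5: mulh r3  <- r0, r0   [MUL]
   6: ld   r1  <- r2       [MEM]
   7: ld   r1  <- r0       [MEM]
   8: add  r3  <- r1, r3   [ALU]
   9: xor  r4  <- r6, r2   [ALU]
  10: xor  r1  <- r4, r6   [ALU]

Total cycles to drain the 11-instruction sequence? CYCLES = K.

c0: i0 mulh.MUL  no-port MUL/MUL
c1: i1 mul.MUL  no-port MUL/MUL
c2: i2 mulh.MUL  no-port MUL/MUL
c3: i3 mulh.MUL  WAW r1
c4: i4+i5 add.ALU;mulh.MUL  pair
c5: i6 ld.MEM  no-port MEM/MEM
c6: i7 ld.MEM  RAW r1
c7: i8+i9 add.ALU;xor.ALU  pair
c8: i10 xor.ALU  tail

CYCLES = 9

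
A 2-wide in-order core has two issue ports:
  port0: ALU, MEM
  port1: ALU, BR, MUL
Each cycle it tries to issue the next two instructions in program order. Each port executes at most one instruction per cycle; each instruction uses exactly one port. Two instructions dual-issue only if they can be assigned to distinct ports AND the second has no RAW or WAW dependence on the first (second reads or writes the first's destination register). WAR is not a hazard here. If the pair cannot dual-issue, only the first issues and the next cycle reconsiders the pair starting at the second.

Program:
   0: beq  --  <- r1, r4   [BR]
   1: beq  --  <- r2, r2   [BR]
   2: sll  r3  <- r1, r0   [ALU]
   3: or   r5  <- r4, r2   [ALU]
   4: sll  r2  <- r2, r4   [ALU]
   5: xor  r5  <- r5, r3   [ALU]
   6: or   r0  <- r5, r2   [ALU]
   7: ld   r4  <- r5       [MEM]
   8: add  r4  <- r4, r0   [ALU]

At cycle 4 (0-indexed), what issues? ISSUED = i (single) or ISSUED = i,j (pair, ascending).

0. beq.BR @i0  | no-port BR/BR
1. beq.BR;sll.ALU @i1/i2  | 2-wide
2. or.ALU;sll.ALU @i3/i4  | 2-wide
3. xor.ALU @i5  | RAW r5
4. or.ALU;ld.MEM @i6/i7  | 2-wide
5. add.ALU @i8  | tail

ISSUED = 6,7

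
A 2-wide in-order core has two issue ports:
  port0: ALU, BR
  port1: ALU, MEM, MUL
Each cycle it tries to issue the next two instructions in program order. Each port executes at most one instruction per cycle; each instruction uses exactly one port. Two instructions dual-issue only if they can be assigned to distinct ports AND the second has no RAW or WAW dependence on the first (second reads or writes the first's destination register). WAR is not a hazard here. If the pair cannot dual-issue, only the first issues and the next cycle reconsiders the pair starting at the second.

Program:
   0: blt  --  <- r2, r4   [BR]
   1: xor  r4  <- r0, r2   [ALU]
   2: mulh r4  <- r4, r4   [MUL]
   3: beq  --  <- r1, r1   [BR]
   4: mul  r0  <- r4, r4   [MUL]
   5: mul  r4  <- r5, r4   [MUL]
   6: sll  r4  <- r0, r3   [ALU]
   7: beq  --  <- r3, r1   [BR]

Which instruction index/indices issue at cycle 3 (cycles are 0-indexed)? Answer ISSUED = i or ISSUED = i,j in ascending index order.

0. blt+xor @i0/i1  | 2-wide
1. mulh+beq @i2/i3  | 2-wide
2. mul @i4  | no-port MUL/MUL
3. mul @i5  | WAW r4
4. sll+beq @i6/i7  | 2-wide

ISSUED = 5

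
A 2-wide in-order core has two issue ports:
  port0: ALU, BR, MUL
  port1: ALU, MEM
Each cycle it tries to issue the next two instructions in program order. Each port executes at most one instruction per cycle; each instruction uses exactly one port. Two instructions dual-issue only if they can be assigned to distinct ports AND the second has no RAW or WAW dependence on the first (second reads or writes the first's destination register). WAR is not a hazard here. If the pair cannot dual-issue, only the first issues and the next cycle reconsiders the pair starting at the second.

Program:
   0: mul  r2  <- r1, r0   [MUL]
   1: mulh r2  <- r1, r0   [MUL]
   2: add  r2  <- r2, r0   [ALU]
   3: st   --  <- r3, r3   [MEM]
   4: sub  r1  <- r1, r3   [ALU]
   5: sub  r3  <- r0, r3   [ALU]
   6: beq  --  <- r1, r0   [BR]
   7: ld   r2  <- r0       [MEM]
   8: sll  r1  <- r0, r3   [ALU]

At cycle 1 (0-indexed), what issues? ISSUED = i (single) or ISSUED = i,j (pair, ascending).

ISSUED = 1

0. mul.MUL @i0  | no-port MUL/MUL
1. mulh.MUL @i1  | RAW+WAW r2
2. add.ALU+st.MEM @i2&i3  | pair
3. sub.ALU+sub.ALU @i4&i5  | pair
4. beq.BR+ld.MEM @i6&i7  | pair
5. sll.ALU @i8  | tail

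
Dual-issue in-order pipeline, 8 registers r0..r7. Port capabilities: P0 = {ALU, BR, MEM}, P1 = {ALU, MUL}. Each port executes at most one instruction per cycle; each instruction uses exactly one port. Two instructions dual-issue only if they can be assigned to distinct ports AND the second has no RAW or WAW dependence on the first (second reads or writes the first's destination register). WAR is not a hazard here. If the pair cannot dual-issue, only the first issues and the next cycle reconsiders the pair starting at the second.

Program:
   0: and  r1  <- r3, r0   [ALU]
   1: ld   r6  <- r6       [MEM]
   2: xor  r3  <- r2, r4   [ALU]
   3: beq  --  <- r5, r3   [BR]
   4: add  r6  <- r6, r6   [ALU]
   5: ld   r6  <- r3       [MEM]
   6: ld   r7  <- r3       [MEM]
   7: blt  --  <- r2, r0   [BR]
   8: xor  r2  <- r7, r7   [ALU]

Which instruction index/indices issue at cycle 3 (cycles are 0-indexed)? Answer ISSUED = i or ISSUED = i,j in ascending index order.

  cy0 -> i0,i1 (and ld) dual
  cy1 -> i2 (xor) RAW r3
  cy2 -> i3,i4 (beq add) dual
  cy3 -> i5 (ld) no-port MEM/MEM
  cy4 -> i6 (ld) no-port MEM/BR
  cy5 -> i7,i8 (blt xor) dual

ISSUED = 5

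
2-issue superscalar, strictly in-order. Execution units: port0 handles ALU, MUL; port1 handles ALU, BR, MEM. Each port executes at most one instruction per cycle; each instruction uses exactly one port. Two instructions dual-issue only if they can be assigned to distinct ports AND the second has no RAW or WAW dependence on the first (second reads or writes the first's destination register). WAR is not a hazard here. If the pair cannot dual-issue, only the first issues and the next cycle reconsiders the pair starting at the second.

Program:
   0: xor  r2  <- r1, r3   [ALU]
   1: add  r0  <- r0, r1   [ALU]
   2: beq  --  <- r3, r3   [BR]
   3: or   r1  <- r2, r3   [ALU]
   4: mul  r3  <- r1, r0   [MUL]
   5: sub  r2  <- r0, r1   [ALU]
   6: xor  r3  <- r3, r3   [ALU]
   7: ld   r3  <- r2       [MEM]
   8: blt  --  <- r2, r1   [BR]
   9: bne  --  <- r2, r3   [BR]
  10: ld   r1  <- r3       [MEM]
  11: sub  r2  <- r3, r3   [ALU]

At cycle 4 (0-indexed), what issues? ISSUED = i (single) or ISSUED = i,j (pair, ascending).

ISSUED = 7

c0: i0+i1 xor.ALU;add.ALU  2-wide
c1: i2+i3 beq.BR;or.ALU  2-wide
c2: i4+i5 mul.MUL;sub.ALU  2-wide
c3: i6 xor.ALU  WAW r3
c4: i7 ld.MEM  no-port MEM/BR
c5: i8 blt.BR  no-port BR/BR
c6: i9 bne.BR  no-port BR/MEM
c7: i10+i11 ld.MEM;sub.ALU  2-wide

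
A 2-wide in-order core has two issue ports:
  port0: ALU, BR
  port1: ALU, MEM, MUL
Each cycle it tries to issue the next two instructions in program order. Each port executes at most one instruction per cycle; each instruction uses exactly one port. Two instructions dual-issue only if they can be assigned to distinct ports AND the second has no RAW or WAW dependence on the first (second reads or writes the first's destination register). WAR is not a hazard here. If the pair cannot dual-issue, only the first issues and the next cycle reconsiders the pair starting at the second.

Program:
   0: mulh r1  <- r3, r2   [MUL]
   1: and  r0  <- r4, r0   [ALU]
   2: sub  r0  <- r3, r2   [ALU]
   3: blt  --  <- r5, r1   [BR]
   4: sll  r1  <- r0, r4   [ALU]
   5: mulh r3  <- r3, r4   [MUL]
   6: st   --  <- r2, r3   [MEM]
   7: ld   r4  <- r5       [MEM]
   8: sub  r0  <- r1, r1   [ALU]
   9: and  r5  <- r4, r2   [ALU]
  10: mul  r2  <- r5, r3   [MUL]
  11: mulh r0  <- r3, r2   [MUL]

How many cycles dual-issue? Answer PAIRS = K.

  cy0 -> i0&i1 (mulh.MUL;and.ALU) dual
  cy1 -> i2&i3 (sub.ALU;blt.BR) dual
  cy2 -> i4&i5 (sll.ALU;mulh.MUL) dual
  cy3 -> i6 (st.MEM) no-port MEM/MEM
  cy4 -> i7&i8 (ld.MEM;sub.ALU) dual
  cy5 -> i9 (and.ALU) RAW r5
  cy6 -> i10 (mul.MUL) no-port MUL/MUL
  cy7 -> i11 (mulh.MUL) tail

PAIRS = 4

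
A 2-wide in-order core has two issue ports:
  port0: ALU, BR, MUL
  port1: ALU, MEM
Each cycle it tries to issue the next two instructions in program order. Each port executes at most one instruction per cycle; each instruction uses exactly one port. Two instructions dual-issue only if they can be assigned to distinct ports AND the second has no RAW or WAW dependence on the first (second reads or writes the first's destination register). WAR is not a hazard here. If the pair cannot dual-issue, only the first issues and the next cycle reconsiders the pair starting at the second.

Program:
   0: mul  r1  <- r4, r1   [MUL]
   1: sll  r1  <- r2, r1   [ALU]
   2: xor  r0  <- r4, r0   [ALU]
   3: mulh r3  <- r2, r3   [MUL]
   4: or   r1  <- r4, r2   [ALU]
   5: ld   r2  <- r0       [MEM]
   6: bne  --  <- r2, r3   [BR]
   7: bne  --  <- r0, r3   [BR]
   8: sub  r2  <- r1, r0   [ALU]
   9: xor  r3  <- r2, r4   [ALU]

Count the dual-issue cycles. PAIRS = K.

t=0 i0:mul ; RAW+WAW r1
t=1 i1,i2:sll xor ; pair
t=2 i3,i4:mulh or ; pair
t=3 i5:ld ; RAW r2
t=4 i6:bne ; no-port BR/BR
t=5 i7,i8:bne sub ; pair
t=6 i9:xor ; tail

PAIRS = 3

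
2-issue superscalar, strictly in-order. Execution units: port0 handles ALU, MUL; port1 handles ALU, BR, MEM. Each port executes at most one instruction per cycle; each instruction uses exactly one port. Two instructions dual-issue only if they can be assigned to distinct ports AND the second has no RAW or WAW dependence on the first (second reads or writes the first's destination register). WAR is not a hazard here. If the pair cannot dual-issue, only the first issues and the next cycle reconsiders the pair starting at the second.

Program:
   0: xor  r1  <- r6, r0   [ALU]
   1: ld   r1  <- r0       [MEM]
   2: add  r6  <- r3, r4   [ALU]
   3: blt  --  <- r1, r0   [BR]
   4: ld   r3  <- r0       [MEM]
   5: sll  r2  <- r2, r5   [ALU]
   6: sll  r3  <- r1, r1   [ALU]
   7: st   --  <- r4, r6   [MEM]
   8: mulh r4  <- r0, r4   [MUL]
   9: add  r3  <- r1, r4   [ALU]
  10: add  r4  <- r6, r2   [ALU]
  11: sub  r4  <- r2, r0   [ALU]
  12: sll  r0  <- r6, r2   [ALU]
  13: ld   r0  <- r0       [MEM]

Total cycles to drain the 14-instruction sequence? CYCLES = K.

CYCLES = 9

[0] i0  xor  -- WAW r1
[1] i1/i2  ld add  -- 2-wide
[2] i3  blt  -- no-port BR/MEM
[3] i4/i5  ld sll  -- 2-wide
[4] i6/i7  sll st  -- 2-wide
[5] i8  mulh  -- RAW r4
[6] i9/i10  add add  -- 2-wide
[7] i11/i12  sub sll  -- 2-wide
[8] i13  ld  -- tail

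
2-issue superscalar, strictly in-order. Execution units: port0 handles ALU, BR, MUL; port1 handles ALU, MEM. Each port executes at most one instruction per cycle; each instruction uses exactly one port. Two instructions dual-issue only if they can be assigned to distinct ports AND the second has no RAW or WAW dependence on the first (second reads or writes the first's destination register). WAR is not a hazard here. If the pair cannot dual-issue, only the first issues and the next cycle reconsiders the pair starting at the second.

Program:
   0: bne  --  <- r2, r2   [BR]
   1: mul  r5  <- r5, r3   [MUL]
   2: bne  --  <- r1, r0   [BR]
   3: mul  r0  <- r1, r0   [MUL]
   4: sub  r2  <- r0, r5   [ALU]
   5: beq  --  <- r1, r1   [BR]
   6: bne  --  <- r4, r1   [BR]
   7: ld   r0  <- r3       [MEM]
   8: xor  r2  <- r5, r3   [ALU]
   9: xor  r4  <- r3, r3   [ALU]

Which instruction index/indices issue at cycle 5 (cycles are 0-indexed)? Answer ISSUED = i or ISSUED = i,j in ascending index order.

ISSUED = 6,7

[0] i0  bne  -- no-port BR/MUL
[1] i1  mul  -- no-port MUL/BR
[2] i2  bne  -- no-port BR/MUL
[3] i3  mul  -- RAW r0
[4] i4/i5  sub/beq  -- dual
[5] i6/i7  bne/ld  -- dual
[6] i8/i9  xor/xor  -- dual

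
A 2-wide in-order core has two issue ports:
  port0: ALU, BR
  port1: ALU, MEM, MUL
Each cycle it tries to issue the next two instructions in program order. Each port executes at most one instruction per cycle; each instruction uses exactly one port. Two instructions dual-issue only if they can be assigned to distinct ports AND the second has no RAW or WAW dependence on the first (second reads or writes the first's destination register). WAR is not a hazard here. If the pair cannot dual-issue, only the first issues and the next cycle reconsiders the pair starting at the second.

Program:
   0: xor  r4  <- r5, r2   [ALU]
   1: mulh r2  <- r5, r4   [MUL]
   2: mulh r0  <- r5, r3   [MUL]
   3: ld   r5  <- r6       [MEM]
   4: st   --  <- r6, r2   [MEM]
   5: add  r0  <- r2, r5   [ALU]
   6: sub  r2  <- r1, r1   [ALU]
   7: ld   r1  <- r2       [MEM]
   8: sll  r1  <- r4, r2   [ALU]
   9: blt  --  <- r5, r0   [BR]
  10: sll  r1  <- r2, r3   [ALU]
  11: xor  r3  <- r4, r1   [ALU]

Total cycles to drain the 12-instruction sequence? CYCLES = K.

c0: i0 xor.ALU  RAW r4
c1: i1 mulh.MUL  no-port MUL/MUL
c2: i2 mulh.MUL  no-port MUL/MEM
c3: i3 ld.MEM  no-port MEM/MEM
c4: i4+i5 st.MEM;add.ALU  dual
c5: i6 sub.ALU  RAW r2
c6: i7 ld.MEM  WAW r1
c7: i8+i9 sll.ALU;blt.BR  dual
c8: i10 sll.ALU  RAW r1
c9: i11 xor.ALU  tail

CYCLES = 10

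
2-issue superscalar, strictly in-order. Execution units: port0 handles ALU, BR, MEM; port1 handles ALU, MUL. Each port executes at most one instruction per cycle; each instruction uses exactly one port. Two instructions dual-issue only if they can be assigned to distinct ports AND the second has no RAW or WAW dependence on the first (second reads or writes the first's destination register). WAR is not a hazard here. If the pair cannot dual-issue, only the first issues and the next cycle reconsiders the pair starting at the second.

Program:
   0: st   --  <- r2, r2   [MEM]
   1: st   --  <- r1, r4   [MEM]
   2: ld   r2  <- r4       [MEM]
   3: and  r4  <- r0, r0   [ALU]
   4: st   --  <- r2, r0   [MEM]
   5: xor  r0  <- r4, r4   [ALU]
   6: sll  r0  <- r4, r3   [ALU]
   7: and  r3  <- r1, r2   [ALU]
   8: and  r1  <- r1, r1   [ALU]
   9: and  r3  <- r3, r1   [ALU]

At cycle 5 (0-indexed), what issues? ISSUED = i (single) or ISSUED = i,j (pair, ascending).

0. st.MEM @i0  | no-port MEM/MEM
1. st.MEM @i1  | no-port MEM/MEM
2. ld.MEM and.ALU @i2,i3  | 2-wide
3. st.MEM xor.ALU @i4,i5  | 2-wide
4. sll.ALU and.ALU @i6,i7  | 2-wide
5. and.ALU @i8  | RAW r1
6. and.ALU @i9  | tail

ISSUED = 8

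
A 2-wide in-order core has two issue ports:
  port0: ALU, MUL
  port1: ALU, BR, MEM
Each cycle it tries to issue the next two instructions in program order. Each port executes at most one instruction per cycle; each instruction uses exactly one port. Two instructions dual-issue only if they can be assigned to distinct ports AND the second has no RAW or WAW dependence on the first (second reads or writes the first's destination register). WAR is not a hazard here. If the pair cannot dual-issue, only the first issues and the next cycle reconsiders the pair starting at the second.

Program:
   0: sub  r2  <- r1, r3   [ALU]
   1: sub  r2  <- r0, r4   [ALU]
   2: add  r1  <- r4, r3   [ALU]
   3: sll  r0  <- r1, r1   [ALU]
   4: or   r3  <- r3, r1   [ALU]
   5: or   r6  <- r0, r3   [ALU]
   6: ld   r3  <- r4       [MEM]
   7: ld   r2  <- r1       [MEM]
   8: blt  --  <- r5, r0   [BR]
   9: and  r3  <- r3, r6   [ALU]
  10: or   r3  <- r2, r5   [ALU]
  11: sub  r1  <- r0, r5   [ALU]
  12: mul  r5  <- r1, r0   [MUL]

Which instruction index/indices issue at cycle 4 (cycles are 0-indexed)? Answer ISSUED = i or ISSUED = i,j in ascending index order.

ISSUED = 7

c0: i0 sub  WAW r2
c1: i1/i2 sub/add  pair
c2: i3/i4 sll/or  pair
c3: i5/i6 or/ld  pair
c4: i7 ld  no-port MEM/BR
c5: i8/i9 blt/and  pair
c6: i10/i11 or/sub  pair
c7: i12 mul  tail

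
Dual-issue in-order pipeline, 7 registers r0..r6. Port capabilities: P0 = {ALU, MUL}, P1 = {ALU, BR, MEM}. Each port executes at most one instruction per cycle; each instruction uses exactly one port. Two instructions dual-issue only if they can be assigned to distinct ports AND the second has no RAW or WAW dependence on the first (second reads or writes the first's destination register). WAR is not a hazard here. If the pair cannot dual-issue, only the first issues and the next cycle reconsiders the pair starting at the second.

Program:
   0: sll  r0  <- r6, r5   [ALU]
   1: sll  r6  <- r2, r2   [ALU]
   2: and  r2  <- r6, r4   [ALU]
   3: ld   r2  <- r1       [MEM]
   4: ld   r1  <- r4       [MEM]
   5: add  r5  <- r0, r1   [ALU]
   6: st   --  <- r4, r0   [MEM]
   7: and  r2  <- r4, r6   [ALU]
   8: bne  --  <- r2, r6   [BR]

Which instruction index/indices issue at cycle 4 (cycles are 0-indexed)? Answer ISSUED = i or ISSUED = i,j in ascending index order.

ISSUED = 5,6

t=0 i0+i1:sll+sll ; dual
t=1 i2:and ; WAW r2
t=2 i3:ld ; no-port MEM/MEM
t=3 i4:ld ; RAW r1
t=4 i5+i6:add+st ; dual
t=5 i7:and ; RAW r2
t=6 i8:bne ; tail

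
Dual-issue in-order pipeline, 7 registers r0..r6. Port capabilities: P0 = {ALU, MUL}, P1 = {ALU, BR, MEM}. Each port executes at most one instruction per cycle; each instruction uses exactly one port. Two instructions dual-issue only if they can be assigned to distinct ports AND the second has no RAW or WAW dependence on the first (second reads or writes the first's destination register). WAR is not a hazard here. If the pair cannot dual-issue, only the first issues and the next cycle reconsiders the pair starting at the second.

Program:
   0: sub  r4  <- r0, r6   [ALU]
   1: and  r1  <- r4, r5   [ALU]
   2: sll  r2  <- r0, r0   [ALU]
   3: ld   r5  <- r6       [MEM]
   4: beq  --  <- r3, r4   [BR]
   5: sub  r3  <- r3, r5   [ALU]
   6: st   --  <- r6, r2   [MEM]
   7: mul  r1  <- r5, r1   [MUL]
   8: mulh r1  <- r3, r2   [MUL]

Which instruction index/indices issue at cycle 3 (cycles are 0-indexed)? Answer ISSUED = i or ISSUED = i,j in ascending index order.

  cy0 -> i0 (sub.ALU) RAW r4
  cy1 -> i1/i2 (and.ALU+sll.ALU) 2-wide
  cy2 -> i3 (ld.MEM) no-port MEM/BR
  cy3 -> i4/i5 (beq.BR+sub.ALU) 2-wide
  cy4 -> i6/i7 (st.MEM+mul.MUL) 2-wide
  cy5 -> i8 (mulh.MUL) tail

ISSUED = 4,5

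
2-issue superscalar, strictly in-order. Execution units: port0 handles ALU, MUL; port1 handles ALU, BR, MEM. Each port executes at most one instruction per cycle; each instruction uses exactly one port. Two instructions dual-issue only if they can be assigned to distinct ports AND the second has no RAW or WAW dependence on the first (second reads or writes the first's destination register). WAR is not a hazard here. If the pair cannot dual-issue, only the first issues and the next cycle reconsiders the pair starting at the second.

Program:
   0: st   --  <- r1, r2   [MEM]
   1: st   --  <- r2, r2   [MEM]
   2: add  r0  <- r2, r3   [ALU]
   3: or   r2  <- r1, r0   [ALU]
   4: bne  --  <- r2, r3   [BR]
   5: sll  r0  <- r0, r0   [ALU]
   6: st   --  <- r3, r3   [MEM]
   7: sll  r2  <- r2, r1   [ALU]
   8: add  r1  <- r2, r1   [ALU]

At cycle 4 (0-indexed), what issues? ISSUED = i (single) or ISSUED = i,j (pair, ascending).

ISSUED = 6,7

  cy0 -> i0 (st.MEM) no-port MEM/MEM
  cy1 -> i1/i2 (st.MEM add.ALU) pair
  cy2 -> i3 (or.ALU) RAW r2
  cy3 -> i4/i5 (bne.BR sll.ALU) pair
  cy4 -> i6/i7 (st.MEM sll.ALU) pair
  cy5 -> i8 (add.ALU) tail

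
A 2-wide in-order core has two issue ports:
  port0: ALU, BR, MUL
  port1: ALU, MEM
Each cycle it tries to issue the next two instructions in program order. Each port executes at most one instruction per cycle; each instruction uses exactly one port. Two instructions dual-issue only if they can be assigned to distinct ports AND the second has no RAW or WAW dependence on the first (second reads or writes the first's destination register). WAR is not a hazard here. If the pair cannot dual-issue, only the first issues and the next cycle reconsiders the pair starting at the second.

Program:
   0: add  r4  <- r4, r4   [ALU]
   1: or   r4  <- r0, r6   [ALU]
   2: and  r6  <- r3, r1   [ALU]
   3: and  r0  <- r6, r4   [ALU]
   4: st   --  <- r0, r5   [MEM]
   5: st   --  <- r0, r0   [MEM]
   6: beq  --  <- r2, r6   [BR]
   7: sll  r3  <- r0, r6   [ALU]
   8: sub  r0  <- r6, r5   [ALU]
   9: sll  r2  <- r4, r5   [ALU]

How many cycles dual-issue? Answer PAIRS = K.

PAIRS = 3

  cy0 -> i0 (add) WAW r4
  cy1 -> i1/i2 (or;and) pair
  cy2 -> i3 (and) RAW r0
  cy3 -> i4 (st) no-port MEM/MEM
  cy4 -> i5/i6 (st;beq) pair
  cy5 -> i7/i8 (sll;sub) pair
  cy6 -> i9 (sll) tail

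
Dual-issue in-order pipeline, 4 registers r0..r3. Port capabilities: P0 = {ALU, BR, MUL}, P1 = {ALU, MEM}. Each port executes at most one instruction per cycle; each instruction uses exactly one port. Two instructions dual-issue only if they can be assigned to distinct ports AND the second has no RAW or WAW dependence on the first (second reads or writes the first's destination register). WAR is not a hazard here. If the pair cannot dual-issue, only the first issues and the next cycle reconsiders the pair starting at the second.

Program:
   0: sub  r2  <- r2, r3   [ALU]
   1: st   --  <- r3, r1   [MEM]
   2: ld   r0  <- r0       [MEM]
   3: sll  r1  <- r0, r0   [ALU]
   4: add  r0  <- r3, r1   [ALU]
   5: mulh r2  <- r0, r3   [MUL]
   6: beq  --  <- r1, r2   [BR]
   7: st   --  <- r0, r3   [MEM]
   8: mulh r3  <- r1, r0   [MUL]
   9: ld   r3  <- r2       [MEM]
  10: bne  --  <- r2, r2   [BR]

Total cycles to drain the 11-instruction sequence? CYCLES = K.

  cy0 -> i0,i1 (sub st) 2-wide
  cy1 -> i2 (ld) RAW r0
  cy2 -> i3 (sll) RAW r1
  cy3 -> i4 (add) RAW r0
  cy4 -> i5 (mulh) no-port MUL/BR
  cy5 -> i6,i7 (beq st) 2-wide
  cy6 -> i8 (mulh) WAW r3
  cy7 -> i9,i10 (ld bne) 2-wide

CYCLES = 8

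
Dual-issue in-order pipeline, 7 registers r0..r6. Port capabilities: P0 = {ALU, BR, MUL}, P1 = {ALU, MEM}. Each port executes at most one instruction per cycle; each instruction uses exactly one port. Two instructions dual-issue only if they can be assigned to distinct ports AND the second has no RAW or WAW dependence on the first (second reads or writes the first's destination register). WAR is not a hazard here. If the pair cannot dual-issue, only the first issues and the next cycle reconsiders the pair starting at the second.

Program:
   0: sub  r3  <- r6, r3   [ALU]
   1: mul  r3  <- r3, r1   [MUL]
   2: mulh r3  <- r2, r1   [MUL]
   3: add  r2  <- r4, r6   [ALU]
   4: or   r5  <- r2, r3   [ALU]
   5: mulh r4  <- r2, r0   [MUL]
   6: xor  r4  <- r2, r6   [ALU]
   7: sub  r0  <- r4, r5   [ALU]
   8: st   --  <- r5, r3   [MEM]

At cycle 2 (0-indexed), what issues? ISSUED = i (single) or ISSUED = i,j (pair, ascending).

ISSUED = 2,3

  cy0 -> i0 (sub.ALU) RAW+WAW r3
  cy1 -> i1 (mul.MUL) no-port MUL/MUL
  cy2 -> i2/i3 (mulh.MUL;add.ALU) dual
  cy3 -> i4/i5 (or.ALU;mulh.MUL) dual
  cy4 -> i6 (xor.ALU) RAW r4
  cy5 -> i7/i8 (sub.ALU;st.MEM) dual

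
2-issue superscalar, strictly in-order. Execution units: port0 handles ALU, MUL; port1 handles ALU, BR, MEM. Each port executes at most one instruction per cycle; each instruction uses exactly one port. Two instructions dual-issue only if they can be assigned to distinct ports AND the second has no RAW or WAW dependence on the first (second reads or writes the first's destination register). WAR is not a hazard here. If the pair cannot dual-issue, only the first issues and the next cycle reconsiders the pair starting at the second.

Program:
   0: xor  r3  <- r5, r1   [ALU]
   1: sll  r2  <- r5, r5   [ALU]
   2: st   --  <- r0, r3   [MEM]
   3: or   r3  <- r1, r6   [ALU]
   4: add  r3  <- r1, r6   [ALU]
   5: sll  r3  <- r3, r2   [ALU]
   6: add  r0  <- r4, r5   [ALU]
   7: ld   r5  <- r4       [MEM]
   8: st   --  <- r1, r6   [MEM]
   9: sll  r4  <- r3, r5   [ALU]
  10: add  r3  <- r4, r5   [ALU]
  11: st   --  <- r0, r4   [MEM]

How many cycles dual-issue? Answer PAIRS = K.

PAIRS = 5

  cy0 -> i0&i1 (xor;sll) dual
  cy1 -> i2&i3 (st;or) dual
  cy2 -> i4 (add) RAW+WAW r3
  cy3 -> i5&i6 (sll;add) dual
  cy4 -> i7 (ld) no-port MEM/MEM
  cy5 -> i8&i9 (st;sll) dual
  cy6 -> i10&i11 (add;st) dual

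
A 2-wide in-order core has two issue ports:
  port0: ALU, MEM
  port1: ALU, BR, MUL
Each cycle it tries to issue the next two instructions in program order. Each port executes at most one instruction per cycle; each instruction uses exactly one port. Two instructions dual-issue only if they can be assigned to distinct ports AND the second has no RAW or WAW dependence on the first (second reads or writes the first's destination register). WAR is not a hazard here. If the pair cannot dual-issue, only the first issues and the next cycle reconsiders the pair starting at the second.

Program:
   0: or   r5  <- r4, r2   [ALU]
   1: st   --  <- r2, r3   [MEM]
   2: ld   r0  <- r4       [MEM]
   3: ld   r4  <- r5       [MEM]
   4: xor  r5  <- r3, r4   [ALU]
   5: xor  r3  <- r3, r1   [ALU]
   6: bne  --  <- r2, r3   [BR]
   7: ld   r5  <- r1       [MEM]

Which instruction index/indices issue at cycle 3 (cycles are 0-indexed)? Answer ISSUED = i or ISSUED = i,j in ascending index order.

ISSUED = 4,5

c0: i0&i1 or.ALU+st.MEM  pair
c1: i2 ld.MEM  no-port MEM/MEM
c2: i3 ld.MEM  RAW r4
c3: i4&i5 xor.ALU+xor.ALU  pair
c4: i6&i7 bne.BR+ld.MEM  pair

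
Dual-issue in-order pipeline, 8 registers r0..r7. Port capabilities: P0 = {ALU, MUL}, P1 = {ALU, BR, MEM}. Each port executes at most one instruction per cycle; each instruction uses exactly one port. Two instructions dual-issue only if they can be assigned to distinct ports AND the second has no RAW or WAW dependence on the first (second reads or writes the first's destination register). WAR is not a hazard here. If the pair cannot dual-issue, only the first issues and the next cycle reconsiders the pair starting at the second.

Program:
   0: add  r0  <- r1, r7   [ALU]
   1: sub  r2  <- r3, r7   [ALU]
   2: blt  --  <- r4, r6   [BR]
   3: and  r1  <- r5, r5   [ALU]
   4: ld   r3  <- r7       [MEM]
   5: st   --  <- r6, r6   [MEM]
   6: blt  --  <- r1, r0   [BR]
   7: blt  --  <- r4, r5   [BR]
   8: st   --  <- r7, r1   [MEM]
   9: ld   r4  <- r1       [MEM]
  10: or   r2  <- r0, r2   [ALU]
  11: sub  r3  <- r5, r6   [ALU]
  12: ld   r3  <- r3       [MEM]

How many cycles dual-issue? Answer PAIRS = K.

#0 head=0: add;sub i0&i1 2-wide
#1 head=2: blt;and i2&i3 2-wide
#2 head=4: ld i4 no-port MEM/MEM
#3 head=5: st i5 no-port MEM/BR
#4 head=6: blt i6 no-port BR/BR
#5 head=7: blt i7 no-port BR/MEM
#6 head=8: st i8 no-port MEM/MEM
#7 head=9: ld;or i9&i10 2-wide
#8 head=11: sub i11 RAW+WAW r3
#9 head=12: ld i12 tail

PAIRS = 3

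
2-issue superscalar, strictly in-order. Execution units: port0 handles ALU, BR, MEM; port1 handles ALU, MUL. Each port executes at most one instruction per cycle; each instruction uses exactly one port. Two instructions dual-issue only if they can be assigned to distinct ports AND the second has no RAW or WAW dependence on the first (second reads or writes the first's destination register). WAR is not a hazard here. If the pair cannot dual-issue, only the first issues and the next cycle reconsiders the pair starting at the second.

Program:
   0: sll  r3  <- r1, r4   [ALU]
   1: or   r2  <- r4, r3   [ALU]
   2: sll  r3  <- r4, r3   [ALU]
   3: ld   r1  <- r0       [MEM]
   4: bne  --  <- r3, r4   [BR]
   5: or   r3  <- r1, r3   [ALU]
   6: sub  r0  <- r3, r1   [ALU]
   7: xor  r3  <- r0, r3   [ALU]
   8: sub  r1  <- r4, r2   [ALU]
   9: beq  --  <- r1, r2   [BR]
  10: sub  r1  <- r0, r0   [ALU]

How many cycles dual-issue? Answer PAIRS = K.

0. sll.ALU @i0  | RAW r3
1. or.ALU sll.ALU @i1,i2  | dual
2. ld.MEM @i3  | no-port MEM/BR
3. bne.BR or.ALU @i4,i5  | dual
4. sub.ALU @i6  | RAW r0
5. xor.ALU sub.ALU @i7,i8  | dual
6. beq.BR sub.ALU @i9,i10  | dual

PAIRS = 4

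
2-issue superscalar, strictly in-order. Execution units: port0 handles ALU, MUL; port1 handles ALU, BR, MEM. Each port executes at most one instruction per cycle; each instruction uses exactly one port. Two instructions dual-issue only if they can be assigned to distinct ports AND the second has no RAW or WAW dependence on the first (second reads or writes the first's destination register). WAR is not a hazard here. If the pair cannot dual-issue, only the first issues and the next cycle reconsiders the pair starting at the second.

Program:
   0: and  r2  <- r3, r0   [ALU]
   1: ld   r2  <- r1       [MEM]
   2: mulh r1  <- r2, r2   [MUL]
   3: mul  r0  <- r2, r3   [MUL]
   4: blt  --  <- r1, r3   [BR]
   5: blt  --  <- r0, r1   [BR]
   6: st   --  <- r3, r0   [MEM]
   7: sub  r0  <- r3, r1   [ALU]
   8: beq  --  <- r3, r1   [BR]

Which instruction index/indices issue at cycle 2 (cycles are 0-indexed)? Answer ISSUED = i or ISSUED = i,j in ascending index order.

#0 head=0: and.ALU i0 WAW r2
#1 head=1: ld.MEM i1 RAW r2
#2 head=2: mulh.MUL i2 no-port MUL/MUL
#3 head=3: mul.MUL blt.BR i3,i4 dual
#4 head=5: blt.BR i5 no-port BR/MEM
#5 head=6: st.MEM sub.ALU i6,i7 dual
#6 head=8: beq.BR i8 tail

ISSUED = 2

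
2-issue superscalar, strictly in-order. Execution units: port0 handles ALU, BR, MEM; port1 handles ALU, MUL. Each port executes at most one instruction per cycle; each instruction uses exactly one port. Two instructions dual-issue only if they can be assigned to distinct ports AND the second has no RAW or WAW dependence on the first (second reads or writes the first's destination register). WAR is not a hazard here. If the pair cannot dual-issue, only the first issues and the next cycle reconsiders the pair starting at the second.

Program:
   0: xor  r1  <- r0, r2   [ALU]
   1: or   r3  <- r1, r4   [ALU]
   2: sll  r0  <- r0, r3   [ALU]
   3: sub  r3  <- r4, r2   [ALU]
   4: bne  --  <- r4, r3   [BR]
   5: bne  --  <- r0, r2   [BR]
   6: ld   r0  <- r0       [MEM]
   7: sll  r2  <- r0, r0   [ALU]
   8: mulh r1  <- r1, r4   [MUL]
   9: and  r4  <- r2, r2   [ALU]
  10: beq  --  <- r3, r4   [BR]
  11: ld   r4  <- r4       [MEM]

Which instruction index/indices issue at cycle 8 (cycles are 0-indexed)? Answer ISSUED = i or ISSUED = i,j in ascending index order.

ISSUED = 10

  cy0 -> i0 (xor.ALU) RAW r1
  cy1 -> i1 (or.ALU) RAW r3
  cy2 -> i2&i3 (sll.ALU sub.ALU) dual
  cy3 -> i4 (bne.BR) no-port BR/BR
  cy4 -> i5 (bne.BR) no-port BR/MEM
  cy5 -> i6 (ld.MEM) RAW r0
  cy6 -> i7&i8 (sll.ALU mulh.MUL) dual
  cy7 -> i9 (and.ALU) RAW r4
  cy8 -> i10 (beq.BR) no-port BR/MEM
  cy9 -> i11 (ld.MEM) tail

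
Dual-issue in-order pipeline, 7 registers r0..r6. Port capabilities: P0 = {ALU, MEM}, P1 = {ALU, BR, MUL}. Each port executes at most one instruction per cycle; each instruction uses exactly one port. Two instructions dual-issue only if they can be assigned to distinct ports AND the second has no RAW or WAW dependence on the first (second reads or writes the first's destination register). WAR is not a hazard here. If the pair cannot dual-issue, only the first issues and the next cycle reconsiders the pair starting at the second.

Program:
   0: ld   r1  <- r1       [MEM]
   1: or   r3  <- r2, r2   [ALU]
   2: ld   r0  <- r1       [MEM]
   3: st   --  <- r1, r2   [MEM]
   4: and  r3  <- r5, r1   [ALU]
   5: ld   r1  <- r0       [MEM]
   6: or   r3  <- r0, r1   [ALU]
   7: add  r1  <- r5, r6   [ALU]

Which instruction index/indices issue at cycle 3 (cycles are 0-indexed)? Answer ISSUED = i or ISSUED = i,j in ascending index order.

ISSUED = 5

t=0 i0&i1:ld.MEM/or.ALU ; dual
t=1 i2:ld.MEM ; no-port MEM/MEM
t=2 i3&i4:st.MEM/and.ALU ; dual
t=3 i5:ld.MEM ; RAW r1
t=4 i6&i7:or.ALU/add.ALU ; dual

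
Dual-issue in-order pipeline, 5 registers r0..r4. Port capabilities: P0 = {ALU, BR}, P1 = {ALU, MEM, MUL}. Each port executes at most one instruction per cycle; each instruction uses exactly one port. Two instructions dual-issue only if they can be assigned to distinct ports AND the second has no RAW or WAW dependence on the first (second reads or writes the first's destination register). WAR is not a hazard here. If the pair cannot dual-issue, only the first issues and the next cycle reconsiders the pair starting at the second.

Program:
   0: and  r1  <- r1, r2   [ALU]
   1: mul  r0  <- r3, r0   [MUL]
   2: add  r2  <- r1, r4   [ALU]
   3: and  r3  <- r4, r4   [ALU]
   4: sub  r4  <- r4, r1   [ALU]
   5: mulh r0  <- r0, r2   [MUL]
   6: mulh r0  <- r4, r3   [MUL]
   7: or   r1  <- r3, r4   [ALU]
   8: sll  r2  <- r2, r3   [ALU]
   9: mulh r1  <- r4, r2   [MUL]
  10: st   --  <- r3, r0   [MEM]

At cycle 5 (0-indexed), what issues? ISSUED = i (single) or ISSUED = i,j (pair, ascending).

  cy0 -> i0+i1 (and mul) dual
  cy1 -> i2+i3 (add and) dual
  cy2 -> i4+i5 (sub mulh) dual
  cy3 -> i6+i7 (mulh or) dual
  cy4 -> i8 (sll) RAW r2
  cy5 -> i9 (mulh) no-port MUL/MEM
  cy6 -> i10 (st) tail

ISSUED = 9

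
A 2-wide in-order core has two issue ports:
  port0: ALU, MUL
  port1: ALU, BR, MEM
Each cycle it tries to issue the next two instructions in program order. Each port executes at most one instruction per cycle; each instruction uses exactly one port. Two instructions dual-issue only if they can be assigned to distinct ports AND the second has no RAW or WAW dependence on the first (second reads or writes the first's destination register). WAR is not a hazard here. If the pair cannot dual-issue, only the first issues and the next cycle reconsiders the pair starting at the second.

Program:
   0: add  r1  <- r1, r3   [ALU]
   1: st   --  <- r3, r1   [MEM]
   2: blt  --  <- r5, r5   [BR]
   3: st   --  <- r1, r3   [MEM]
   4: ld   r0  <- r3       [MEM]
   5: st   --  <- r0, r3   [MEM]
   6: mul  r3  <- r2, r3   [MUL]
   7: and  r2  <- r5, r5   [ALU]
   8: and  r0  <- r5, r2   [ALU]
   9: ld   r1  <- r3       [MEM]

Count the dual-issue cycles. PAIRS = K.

PAIRS = 2

[0] i0  add.ALU  -- RAW r1
[1] i1  st.MEM  -- no-port MEM/BR
[2] i2  blt.BR  -- no-port BR/MEM
[3] i3  st.MEM  -- no-port MEM/MEM
[4] i4  ld.MEM  -- no-port MEM/MEM
[5] i5&i6  st.MEM/mul.MUL  -- pair
[6] i7  and.ALU  -- RAW r2
[7] i8&i9  and.ALU/ld.MEM  -- pair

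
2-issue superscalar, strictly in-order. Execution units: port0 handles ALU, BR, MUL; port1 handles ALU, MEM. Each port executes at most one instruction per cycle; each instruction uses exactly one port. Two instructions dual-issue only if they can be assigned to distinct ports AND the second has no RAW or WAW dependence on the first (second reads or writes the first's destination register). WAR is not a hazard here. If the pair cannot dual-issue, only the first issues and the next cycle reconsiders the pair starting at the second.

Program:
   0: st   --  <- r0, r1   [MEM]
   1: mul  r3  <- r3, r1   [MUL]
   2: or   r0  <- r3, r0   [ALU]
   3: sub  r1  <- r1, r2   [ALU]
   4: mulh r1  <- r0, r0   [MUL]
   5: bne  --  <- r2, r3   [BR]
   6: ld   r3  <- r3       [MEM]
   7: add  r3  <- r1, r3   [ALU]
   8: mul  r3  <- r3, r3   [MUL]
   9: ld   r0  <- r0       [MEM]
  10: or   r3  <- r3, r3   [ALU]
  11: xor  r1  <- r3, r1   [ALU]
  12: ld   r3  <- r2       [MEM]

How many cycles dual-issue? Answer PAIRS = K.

#0 head=0: st.MEM/mul.MUL i0,i1 dual
#1 head=2: or.ALU/sub.ALU i2,i3 dual
#2 head=4: mulh.MUL i4 no-port MUL/BR
#3 head=5: bne.BR/ld.MEM i5,i6 dual
#4 head=7: add.ALU i7 RAW+WAW r3
#5 head=8: mul.MUL/ld.MEM i8,i9 dual
#6 head=10: or.ALU i10 RAW r3
#7 head=11: xor.ALU/ld.MEM i11,i12 dual

PAIRS = 5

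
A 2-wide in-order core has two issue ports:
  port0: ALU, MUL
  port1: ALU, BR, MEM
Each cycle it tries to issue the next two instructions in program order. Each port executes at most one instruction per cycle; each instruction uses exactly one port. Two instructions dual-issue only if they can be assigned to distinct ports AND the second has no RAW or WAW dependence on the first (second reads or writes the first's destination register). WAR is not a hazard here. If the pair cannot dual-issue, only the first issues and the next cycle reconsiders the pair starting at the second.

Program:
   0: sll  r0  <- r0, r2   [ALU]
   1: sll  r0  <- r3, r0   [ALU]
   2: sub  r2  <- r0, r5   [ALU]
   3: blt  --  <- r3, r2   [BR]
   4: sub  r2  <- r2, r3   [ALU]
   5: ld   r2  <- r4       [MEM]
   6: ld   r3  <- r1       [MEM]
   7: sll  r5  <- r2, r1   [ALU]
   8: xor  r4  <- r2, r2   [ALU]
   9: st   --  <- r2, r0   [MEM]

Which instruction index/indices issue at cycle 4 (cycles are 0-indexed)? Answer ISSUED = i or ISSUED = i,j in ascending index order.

ISSUED = 5

#0 head=0: sll.ALU i0 RAW+WAW r0
#1 head=1: sll.ALU i1 RAW r0
#2 head=2: sub.ALU i2 RAW r2
#3 head=3: blt.BR sub.ALU i3/i4 dual
#4 head=5: ld.MEM i5 no-port MEM/MEM
#5 head=6: ld.MEM sll.ALU i6/i7 dual
#6 head=8: xor.ALU st.MEM i8/i9 dual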